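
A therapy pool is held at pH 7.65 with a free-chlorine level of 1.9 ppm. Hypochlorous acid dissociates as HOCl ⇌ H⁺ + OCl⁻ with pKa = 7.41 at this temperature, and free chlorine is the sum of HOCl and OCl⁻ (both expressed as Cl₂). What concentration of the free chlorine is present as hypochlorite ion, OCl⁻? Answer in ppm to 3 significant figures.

[OCl⁻]/[HOCl] = 10^(pH − pKa) = 10^(7.65 − 7.41) = 10^0.24 = 1.738.
Fraction as HOCl = 1 / (1 + 1.738) = 0.3653.
OCl⁻ = (1 − 0.3653) × 1.9 ppm = 1.206 ppm.

1.21 ppm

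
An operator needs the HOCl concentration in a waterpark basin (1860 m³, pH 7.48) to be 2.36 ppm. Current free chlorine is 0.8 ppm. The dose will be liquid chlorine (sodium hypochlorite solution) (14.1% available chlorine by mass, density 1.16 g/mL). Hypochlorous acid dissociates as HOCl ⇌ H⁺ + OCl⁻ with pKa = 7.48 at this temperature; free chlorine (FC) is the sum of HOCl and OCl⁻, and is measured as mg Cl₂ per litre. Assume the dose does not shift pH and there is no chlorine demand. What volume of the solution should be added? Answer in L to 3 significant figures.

Volume: 1860 m³ = 1,860,000 L.
[OCl⁻]/[HOCl] = 10^(pH − pKa) = 10^(7.48 − 7.48) = 1; fraction as HOCl = 1/(1 + 1) = 0.5.
Free chlorine required for 2.36 ppm HOCl: 2.36 / 0.5 = 4.72 ppm.
FC to add: 4.72 − 0.8 = 3.92 mg/L as Cl₂.
Cl₂ equivalent: 3.92 mg/L × 1,860,000 L = 7291 g.
Product at 14.1% available Cl: 7291 / 0.141 = 51,710 g.
Volume: 51,710 g ÷ 1.16 g/mL = 44,580 mL.

44.6 L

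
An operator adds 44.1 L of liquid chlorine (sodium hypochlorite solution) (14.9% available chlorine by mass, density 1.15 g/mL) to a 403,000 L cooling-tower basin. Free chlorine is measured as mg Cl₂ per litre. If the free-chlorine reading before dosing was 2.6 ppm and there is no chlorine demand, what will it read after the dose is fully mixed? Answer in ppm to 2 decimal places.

21.35 ppm

Mass of solution: 44.1 L × 1000 mL/L × 1.15 g/mL = 50,710 g.
Available chlorine delivered: 50,710 g × 0.149 = 7557 g as Cl₂.
Concentration rise: 7557 g / 403,000 L = 18.75 mg/L = 18.75 ppm.
Final FC: 2.6 + 18.75 = 21.35 ppm.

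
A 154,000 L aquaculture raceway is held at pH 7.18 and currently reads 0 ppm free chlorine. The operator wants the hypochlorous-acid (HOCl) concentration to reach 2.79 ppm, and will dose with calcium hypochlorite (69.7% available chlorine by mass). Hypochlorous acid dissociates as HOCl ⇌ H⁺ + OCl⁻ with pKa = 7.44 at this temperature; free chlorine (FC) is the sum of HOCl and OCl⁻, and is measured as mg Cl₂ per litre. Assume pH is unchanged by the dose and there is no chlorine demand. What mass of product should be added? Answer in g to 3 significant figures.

955 g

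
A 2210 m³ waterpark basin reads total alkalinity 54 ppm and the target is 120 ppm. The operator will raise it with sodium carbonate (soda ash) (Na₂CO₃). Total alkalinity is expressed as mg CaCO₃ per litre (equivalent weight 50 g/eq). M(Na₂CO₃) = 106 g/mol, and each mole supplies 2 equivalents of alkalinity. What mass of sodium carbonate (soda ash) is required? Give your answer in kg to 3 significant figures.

Volume: 2210 m³ = 2,210,000 L.
Alkalinity to add: (120 − 54) = 66 mg/L as CaCO₃ × 2,210,000 L = 145,900 g as CaCO₃.
Equivalents: 145,900 g ÷ 50 g/eq = 2917 eq.
Each mole of Na₂CO₃ supplies 2 eq, so 2917 / 2 = 1459 mol.
Mass: 1459 mol × 106 g/mol = 154,600 g.

155 kg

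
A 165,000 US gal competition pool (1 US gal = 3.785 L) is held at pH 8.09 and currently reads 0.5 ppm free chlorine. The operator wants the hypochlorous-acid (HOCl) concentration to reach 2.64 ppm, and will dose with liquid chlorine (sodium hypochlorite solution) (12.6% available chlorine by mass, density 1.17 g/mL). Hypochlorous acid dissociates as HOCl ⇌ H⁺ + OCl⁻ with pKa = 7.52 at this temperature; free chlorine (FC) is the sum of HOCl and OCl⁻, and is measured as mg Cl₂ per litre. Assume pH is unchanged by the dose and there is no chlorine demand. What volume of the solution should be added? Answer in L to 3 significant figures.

Volume: 165,000 US gal × 3.785 L/gal = 624,525 L.
[OCl⁻]/[HOCl] = 10^(pH − pKa) = 10^(8.09 − 7.52) = 3.715; fraction as HOCl = 1/(1 + 3.715) = 0.2121.
Free chlorine required for 2.64 ppm HOCl: 2.64 / 0.2121 = 12.45 ppm.
FC to add: 12.45 − 0.5 = 11.95 mg/L as Cl₂.
Cl₂ equivalent: 11.95 mg/L × 624,525 L = 7462 g.
Product at 12.6% available Cl: 7462 / 0.126 = 59,220 g.
Volume: 59,220 g ÷ 1.17 g/mL = 50,620 mL.

50.6 L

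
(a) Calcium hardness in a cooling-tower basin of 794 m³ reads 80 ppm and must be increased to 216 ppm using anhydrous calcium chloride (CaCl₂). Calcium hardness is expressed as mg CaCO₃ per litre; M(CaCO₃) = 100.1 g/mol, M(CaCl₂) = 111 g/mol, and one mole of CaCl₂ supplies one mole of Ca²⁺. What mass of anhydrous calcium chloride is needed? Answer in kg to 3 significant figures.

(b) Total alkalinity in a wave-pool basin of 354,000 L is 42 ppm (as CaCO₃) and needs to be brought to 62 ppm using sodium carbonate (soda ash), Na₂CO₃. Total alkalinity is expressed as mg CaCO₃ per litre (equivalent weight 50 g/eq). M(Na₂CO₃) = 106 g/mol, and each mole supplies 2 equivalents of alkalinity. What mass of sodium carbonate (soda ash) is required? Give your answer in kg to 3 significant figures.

(a) 120 kg; (b) 7.50 kg

(a) Volume: 794 m³ = 794,000 L.
(a) Hardness to add: (216 − 80) = 136 mg/L as CaCO₃ × 794,000 L = 108,000 g as CaCO₃.
(a) Moles of Ca²⁺ (1 mol Ca²⁺ ≡ 1 mol CaCO₃): 108,000 / 100.1 g/mol = 1079 mol.
(a) Mass of CaCl₂: 1079 × 111 = 119,700 g.

(b) Alkalinity to add: (62 − 42) = 20 mg/L as CaCO₃ × 354,000 L = 7080 g as CaCO₃.
(b) Equivalents: 7080 g ÷ 50 g/eq = 141.6 eq.
(b) Each mole of Na₂CO₃ supplies 2 eq, so 141.6 / 2 = 70.8 mol.
(b) Mass: 70.8 mol × 106 g/mol = 7505 g.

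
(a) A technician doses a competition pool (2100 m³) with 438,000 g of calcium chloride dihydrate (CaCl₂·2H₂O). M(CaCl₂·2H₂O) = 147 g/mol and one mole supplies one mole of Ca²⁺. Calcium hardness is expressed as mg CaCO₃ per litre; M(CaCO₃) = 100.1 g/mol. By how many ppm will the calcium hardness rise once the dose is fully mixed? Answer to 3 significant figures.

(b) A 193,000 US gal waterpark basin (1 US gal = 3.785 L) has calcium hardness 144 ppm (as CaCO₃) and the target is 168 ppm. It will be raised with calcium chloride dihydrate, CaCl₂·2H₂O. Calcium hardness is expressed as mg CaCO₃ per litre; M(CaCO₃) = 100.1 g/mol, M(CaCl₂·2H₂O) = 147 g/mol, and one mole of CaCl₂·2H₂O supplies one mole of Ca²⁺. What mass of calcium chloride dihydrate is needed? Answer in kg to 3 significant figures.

(a) 142 ppm; (b) 25.7 kg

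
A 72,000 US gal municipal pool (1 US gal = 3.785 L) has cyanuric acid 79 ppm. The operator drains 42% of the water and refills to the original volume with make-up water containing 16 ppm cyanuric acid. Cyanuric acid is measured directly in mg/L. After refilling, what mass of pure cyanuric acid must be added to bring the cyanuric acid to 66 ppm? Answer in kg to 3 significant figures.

3.67 kg

Volume: 72,000 US gal × 3.785 L/gal = 272,520 L.
After draining 42% and refilling: 79 × 0.58 + 16 × 0.42 = 52.54 ppm.
Deficit to target: 66 − 52.54 = 13.46 mg/L.
Mass: 13.46 mg/L × 272,520 L = 3668 g cyanuric acid.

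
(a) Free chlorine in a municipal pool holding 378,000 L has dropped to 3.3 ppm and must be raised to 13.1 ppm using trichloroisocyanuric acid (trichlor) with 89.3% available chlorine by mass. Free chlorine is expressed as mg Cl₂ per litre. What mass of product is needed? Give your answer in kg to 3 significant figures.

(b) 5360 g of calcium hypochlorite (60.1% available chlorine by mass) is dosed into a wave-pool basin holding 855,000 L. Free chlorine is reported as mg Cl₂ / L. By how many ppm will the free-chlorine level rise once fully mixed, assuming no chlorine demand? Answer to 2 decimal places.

(a) 4.15 kg; (b) 3.77 ppm

(a) Chlorine deficit: 13.1 − 3.3 = 9.8 ppm = 9.8 mg/L as Cl₂.
(a) Cl₂ equivalent needed: 9.8 mg/L × 378,000 L = 3,704,000 mg = 3704 g.
(a) Product at 89.3% available chlorine: 3704 / 0.893 = 4148 g.

(b) Available chlorine delivered: 5360 g × 0.601 = 3221 g as Cl₂.
(b) Concentration rise: 3221 g / 855,000 L = 3.768 mg/L = 3.77 ppm.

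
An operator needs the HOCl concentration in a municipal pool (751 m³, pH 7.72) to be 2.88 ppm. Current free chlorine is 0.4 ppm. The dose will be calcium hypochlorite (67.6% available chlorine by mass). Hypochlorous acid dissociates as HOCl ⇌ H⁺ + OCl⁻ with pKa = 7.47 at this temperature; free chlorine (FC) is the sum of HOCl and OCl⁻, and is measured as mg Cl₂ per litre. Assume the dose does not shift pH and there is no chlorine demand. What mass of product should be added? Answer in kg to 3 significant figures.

Volume: 751 m³ = 751,000 L.
[OCl⁻]/[HOCl] = 10^(pH − pKa) = 10^(7.72 − 7.47) = 1.778; fraction as HOCl = 1/(1 + 1.778) = 0.3599.
Free chlorine required for 2.88 ppm HOCl: 2.88 / 0.3599 = 8.001 ppm.
FC to add: 8.001 − 0.4 = 7.601 mg/L as Cl₂.
Cl₂ equivalent: 7.601 mg/L × 751,000 L = 5709 g.
Product at 67.6% available Cl: 5709 / 0.676 = 8445 g.

8.44 kg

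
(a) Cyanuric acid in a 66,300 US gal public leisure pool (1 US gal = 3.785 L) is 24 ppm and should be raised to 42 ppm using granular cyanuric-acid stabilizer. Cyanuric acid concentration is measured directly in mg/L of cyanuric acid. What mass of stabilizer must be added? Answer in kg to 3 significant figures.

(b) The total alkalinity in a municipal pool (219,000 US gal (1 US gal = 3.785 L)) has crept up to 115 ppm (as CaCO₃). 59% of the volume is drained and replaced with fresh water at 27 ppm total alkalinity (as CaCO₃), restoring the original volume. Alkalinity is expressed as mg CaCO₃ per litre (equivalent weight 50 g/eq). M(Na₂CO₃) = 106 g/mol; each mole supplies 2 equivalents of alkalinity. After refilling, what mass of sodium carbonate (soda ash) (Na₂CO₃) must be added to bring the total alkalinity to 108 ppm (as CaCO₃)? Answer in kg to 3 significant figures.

(a) Volume: 66,300 US gal × 3.785 L/gal = 250,946 L.
(a) CYA to add: (42 − 24) = 18 mg/L × 250,946 L = 4517 g cyanuric acid.

(b) Volume: 219,000 US gal × 3.785 L/gal = 828,915 L.
(b) After draining 59% and refilling: 115 × 0.41 + 27 × 0.59 = 63.08 ppm.
(b) Deficit to target: 108 − 63.08 = 44.92 mg/L.
(b) As CaCO₃: 44.92 mg/L × 828,915 L = 37,230 g; ÷ 50 g/eq ÷ 2 = 372.3 mol Na₂CO₃.
(b) Mass: 372.3 × 106 = 39,470 g.

(a) 4.52 kg; (b) 39.5 kg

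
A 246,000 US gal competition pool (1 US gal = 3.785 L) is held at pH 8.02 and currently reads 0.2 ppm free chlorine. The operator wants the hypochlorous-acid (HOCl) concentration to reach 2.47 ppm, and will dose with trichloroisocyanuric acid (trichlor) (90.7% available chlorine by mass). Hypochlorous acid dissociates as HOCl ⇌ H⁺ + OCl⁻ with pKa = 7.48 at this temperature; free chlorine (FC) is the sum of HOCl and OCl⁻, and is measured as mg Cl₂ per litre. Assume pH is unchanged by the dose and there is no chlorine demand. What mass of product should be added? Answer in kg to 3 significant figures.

11.1 kg

Volume: 246,000 US gal × 3.785 L/gal = 931,110 L.
[OCl⁻]/[HOCl] = 10^(pH − pKa) = 10^(8.02 − 7.48) = 3.467; fraction as HOCl = 1/(1 + 3.467) = 0.2238.
Free chlorine required for 2.47 ppm HOCl: 2.47 / 0.2238 = 11.03 ppm.
FC to add: 11.03 − 0.2 = 10.83 mg/L as Cl₂.
Cl₂ equivalent: 10.83 mg/L × 931,110 L = 10,090 g.
Product at 90.7% available Cl: 10,090 / 0.907 = 11,120 g.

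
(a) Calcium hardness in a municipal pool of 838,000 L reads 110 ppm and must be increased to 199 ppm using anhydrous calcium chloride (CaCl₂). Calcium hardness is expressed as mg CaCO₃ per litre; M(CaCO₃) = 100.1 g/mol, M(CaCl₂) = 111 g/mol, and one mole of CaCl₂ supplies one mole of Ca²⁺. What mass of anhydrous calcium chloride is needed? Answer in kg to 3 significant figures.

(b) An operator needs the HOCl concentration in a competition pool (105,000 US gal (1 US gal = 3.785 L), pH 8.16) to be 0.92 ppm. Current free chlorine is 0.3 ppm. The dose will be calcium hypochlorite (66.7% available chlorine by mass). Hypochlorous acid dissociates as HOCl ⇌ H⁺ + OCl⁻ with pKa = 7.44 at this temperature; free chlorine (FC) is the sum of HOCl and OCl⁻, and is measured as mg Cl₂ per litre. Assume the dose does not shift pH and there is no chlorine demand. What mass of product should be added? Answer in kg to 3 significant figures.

(a) 82.7 kg; (b) 3.25 kg

(a) Hardness to add: (199 − 110) = 89 mg/L as CaCO₃ × 838,000 L = 74,580 g as CaCO₃.
(a) Moles of Ca²⁺ (1 mol Ca²⁺ ≡ 1 mol CaCO₃): 74,580 / 100.1 g/mol = 745.1 mol.
(a) Mass of CaCl₂: 745.1 × 111 = 82,700 g.

(b) Volume: 105,000 US gal × 3.785 L/gal = 397,425 L.
(b) [OCl⁻]/[HOCl] = 10^(pH − pKa) = 10^(8.16 − 7.44) = 5.248; fraction as HOCl = 1/(1 + 5.248) = 0.16.
(b) Free chlorine required for 0.92 ppm HOCl: 0.92 / 0.16 = 5.748 ppm.
(b) FC to add: 5.748 − 0.3 = 5.448 mg/L as Cl₂.
(b) Cl₂ equivalent: 5.448 mg/L × 397,425 L = 2165 g.
(b) Product at 66.7% available Cl: 2165 / 0.667 = 3246 g.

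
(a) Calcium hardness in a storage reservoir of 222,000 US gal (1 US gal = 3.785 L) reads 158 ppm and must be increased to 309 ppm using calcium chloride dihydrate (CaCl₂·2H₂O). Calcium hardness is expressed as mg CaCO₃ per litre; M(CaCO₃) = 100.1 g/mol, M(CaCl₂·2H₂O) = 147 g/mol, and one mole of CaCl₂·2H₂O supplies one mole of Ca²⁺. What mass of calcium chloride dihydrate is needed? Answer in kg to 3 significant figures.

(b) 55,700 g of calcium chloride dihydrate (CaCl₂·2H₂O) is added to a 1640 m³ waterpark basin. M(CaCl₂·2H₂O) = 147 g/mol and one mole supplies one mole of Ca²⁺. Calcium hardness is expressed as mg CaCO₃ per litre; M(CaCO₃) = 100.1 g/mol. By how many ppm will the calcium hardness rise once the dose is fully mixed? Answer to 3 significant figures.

(a) Volume: 222,000 US gal × 3.785 L/gal = 840,270 L.
(a) Hardness to add: (309 − 158) = 151 mg/L as CaCO₃ × 840,270 L = 126,900 g as CaCO₃.
(a) Moles of Ca²⁺ (1 mol Ca²⁺ ≡ 1 mol CaCO₃): 126,900 / 100.1 g/mol = 1268 mol.
(a) Mass of CaCl₂·2H₂O: 1268 × 147 = 186,300 g.

(b) Volume: 1640 m³ = 1,640,000 L.
(b) Moles of Ca²⁺: 55,700 g ÷ 147 g/mol = 378.9 mol.
(b) As CaCO₃: 378.9 mol × 100.1 g/mol = 37,930 g.
(b) Rise: 37,930 g / 1,640,000 L × 1000 = 23.13 mg/L.

(a) 186 kg; (b) 23.1 ppm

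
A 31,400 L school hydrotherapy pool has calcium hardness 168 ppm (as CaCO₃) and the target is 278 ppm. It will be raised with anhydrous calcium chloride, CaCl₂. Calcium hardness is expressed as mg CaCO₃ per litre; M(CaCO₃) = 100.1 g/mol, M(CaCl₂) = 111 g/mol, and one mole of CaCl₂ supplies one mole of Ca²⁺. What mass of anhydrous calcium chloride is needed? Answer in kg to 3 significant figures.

Hardness to add: (278 − 168) = 110 mg/L as CaCO₃ × 31,400 L = 3454 g as CaCO₃.
Moles of Ca²⁺ (1 mol Ca²⁺ ≡ 1 mol CaCO₃): 3454 / 100.1 g/mol = 34.51 mol.
Mass of CaCl₂: 34.51 × 111 = 3830 g.

3.83 kg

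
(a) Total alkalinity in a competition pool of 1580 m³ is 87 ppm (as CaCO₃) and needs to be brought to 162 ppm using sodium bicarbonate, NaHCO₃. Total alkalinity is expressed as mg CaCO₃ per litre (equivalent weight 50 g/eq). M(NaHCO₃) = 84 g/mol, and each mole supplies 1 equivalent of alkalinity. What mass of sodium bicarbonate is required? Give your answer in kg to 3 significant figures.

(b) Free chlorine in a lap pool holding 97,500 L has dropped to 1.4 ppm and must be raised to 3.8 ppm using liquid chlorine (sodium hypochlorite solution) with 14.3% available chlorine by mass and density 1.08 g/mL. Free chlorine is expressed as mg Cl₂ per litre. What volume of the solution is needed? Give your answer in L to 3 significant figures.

(a) 199 kg; (b) 1.52 L

(a) Volume: 1580 m³ = 1,580,000 L.
(a) Alkalinity to add: (162 − 87) = 75 mg/L as CaCO₃ × 1,580,000 L = 118,500 g as CaCO₃.
(a) Equivalents: 118,500 g ÷ 50 g/eq = 2370 eq.
(a) NaHCO₃ supplies 1 eq per mole → 2370 mol.
(a) Mass: 2370 mol × 84 g/mol = 199,100 g.

(b) Chlorine deficit: 3.8 − 1.4 = 2.4 ppm = 2.4 mg/L as Cl₂.
(b) Cl₂ equivalent needed: 2.4 mg/L × 97,500 L = 234,000 mg = 234 g.
(b) Product at 14.3% available chlorine: 234 / 0.143 = 1636 g.
(b) Volume at density 1.08 g/mL: 1636 g ÷ 1.08 g/mL = 1515 mL.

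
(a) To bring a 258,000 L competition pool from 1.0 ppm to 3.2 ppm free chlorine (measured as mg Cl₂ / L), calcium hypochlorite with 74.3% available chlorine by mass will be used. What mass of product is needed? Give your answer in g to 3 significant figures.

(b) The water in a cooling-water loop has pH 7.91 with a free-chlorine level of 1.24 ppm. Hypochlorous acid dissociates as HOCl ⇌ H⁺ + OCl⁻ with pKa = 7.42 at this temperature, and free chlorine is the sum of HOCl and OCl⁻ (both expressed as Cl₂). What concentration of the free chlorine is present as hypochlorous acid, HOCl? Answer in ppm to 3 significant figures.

(a) 764 g; (b) 0.303 ppm

(a) Chlorine deficit: 3.2 − 1.0 = 2.2 ppm = 2.2 mg/L as Cl₂.
(a) Cl₂ equivalent needed: 2.2 mg/L × 258,000 L = 567,600 mg = 567.6 g.
(a) Product at 74.3% available chlorine: 567.6 / 0.743 = 763.9 g.

(b) [OCl⁻]/[HOCl] = 10^(pH − pKa) = 10^(7.91 − 7.42) = 10^0.49 = 3.09.
(b) Fraction as HOCl = 1 / (1 + 3.09) = 0.2445.
(b) HOCl = 0.2445 × 1.24 ppm = 0.3032 ppm.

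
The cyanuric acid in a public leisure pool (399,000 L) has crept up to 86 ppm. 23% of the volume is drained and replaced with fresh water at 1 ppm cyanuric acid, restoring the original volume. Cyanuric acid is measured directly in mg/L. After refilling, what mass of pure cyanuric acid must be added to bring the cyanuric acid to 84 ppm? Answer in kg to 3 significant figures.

After draining 23% and refilling: 86 × 0.77 + 1 × 0.23 = 66.45 ppm.
Deficit to target: 84 − 66.45 = 17.55 mg/L.
Mass: 17.55 mg/L × 399,000 L = 7002 g cyanuric acid.

7.00 kg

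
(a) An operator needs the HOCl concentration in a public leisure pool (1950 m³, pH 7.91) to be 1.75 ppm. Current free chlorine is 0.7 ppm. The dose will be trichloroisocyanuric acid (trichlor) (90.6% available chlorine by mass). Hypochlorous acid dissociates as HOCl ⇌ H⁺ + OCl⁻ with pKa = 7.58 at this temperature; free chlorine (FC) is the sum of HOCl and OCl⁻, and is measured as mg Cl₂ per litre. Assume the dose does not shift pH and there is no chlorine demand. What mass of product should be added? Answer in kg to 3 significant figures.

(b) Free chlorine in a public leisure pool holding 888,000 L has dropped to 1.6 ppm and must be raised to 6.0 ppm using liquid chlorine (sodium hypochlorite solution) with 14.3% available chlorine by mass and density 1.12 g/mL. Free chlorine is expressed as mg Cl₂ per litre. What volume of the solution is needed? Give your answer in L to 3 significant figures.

(a) Volume: 1950 m³ = 1,950,000 L.
(a) [OCl⁻]/[HOCl] = 10^(pH − pKa) = 10^(7.91 − 7.58) = 2.138; fraction as HOCl = 1/(1 + 2.138) = 0.3187.
(a) Free chlorine required for 1.75 ppm HOCl: 1.75 / 0.3187 = 5.491 ppm.
(a) FC to add: 5.491 − 0.7 = 4.791 mg/L as Cl₂.
(a) Cl₂ equivalent: 4.791 mg/L × 1,950,000 L = 9343 g.
(a) Product at 90.6% available Cl: 9343 / 0.906 = 10,310 g.

(b) Chlorine deficit: 6.0 − 1.6 = 4.4 ppm = 4.4 mg/L as Cl₂.
(b) Cl₂ equivalent needed: 4.4 mg/L × 888,000 L = 3,907,000 mg = 3907 g.
(b) Product at 14.3% available chlorine: 3907 / 0.143 = 27,320 g.
(b) Volume at density 1.12 g/mL: 27,320 g ÷ 1.12 g/mL = 24,400 mL.

(a) 10.3 kg; (b) 24.4 L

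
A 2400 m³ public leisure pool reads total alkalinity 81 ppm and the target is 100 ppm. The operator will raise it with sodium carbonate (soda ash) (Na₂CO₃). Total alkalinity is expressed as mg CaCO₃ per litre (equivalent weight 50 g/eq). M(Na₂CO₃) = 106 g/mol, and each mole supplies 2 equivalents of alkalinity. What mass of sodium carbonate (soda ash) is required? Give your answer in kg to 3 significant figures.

48.3 kg

Volume: 2400 m³ = 2,400,000 L.
Alkalinity to add: (100 − 81) = 19 mg/L as CaCO₃ × 2,400,000 L = 45,600 g as CaCO₃.
Equivalents: 45,600 g ÷ 50 g/eq = 912 eq.
Each mole of Na₂CO₃ supplies 2 eq, so 912 / 2 = 456 mol.
Mass: 456 mol × 106 g/mol = 48,340 g.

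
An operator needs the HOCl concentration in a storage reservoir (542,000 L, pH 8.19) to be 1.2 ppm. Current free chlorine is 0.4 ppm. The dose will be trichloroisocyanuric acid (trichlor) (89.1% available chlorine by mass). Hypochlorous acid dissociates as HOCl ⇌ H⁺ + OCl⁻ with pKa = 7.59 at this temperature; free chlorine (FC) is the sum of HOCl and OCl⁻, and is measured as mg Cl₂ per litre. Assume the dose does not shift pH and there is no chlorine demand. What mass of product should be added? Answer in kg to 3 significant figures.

[OCl⁻]/[HOCl] = 10^(pH − pKa) = 10^(8.19 − 7.59) = 3.981; fraction as HOCl = 1/(1 + 3.981) = 0.2008.
Free chlorine required for 1.2 ppm HOCl: 1.2 / 0.2008 = 5.977 ppm.
FC to add: 5.977 − 0.4 = 5.577 mg/L as Cl₂.
Cl₂ equivalent: 5.577 mg/L × 542,000 L = 3023 g.
Product at 89.1% available Cl: 3023 / 0.891 = 3393 g.

3.39 kg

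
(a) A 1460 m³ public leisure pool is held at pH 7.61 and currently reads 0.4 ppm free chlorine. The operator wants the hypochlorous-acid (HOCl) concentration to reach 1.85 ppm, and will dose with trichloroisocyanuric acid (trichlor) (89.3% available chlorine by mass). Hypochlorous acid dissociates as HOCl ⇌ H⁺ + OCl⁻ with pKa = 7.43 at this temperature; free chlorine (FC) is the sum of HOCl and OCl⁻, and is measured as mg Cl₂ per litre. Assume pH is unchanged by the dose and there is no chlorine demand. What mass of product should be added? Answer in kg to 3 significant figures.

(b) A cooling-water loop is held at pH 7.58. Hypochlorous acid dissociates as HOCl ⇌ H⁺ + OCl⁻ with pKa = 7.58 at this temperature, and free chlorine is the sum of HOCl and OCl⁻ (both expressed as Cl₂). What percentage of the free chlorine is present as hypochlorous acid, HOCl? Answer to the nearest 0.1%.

(a) Volume: 1460 m³ = 1,460,000 L.
(a) [OCl⁻]/[HOCl] = 10^(pH − pKa) = 10^(7.61 − 7.43) = 1.514; fraction as HOCl = 1/(1 + 1.514) = 0.3978.
(a) Free chlorine required for 1.85 ppm HOCl: 1.85 / 0.3978 = 4.65 ppm.
(a) FC to add: 4.65 − 0.4 = 4.25 mg/L as Cl₂.
(a) Cl₂ equivalent: 4.25 mg/L × 1,460,000 L = 6205 g.
(a) Product at 89.3% available Cl: 6205 / 0.893 = 6949 g.

(b) [OCl⁻]/[HOCl] = 10^(pH − pKa) = 10^(7.58 − 7.58) = 10^0.00 = 1.
(b) Fraction as HOCl = 1 / (1 + 1) = 0.5.

(a) 6.95 kg; (b) 50.0%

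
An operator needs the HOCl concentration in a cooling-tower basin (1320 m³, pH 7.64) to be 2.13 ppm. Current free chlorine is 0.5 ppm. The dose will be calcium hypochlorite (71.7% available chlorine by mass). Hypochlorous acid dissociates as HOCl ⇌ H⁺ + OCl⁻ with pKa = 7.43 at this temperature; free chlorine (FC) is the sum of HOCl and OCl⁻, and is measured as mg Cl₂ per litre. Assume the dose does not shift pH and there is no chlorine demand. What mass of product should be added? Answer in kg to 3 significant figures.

Volume: 1320 m³ = 1,320,000 L.
[OCl⁻]/[HOCl] = 10^(pH − pKa) = 10^(7.64 − 7.43) = 1.622; fraction as HOCl = 1/(1 + 1.622) = 0.3814.
Free chlorine required for 2.13 ppm HOCl: 2.13 / 0.3814 = 5.584 ppm.
FC to add: 5.584 − 0.5 = 5.084 mg/L as Cl₂.
Cl₂ equivalent: 5.084 mg/L × 1,320,000 L = 6711 g.
Product at 71.7% available Cl: 6711 / 0.717 = 9361 g.

9.36 kg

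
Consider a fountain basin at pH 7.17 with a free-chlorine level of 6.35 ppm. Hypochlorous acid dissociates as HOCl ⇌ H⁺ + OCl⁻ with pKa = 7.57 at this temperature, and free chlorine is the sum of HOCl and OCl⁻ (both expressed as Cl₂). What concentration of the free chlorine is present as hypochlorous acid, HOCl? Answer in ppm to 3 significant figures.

[OCl⁻]/[HOCl] = 10^(pH − pKa) = 10^(7.17 − 7.57) = 10^-0.40 = 0.3981.
Fraction as HOCl = 1 / (1 + 0.3981) = 0.7153.
HOCl = 0.7153 × 6.35 ppm = 4.542 ppm.

4.54 ppm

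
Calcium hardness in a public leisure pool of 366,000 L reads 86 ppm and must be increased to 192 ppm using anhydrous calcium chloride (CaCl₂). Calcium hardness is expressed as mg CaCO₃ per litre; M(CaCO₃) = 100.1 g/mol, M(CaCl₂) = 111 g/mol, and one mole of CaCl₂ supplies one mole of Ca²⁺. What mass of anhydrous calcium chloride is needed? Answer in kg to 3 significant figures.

Hardness to add: (192 − 86) = 106 mg/L as CaCO₃ × 366,000 L = 38,800 g as CaCO₃.
Moles of Ca²⁺ (1 mol Ca²⁺ ≡ 1 mol CaCO₃): 38,800 / 100.1 g/mol = 387.6 mol.
Mass of CaCl₂: 387.6 × 111 = 43,020 g.

43.0 kg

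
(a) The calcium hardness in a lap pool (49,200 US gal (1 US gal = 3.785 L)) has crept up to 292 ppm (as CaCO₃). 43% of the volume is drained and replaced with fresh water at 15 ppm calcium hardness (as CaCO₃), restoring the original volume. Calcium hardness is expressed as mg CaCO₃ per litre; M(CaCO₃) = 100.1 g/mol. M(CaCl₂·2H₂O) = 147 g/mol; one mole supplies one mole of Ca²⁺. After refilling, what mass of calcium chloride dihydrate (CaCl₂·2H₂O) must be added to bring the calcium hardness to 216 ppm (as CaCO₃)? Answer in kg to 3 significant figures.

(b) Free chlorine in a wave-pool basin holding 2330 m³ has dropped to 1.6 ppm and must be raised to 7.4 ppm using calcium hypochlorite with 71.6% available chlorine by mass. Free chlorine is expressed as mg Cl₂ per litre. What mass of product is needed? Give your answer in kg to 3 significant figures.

(a) Volume: 49,200 US gal × 3.785 L/gal = 186,222 L.
(a) After draining 43% and refilling: 292 × 0.57 + 15 × 0.43 = 172.89 ppm.
(a) Deficit to target: 216 − 172.89 = 43.11 mg/L.
(a) As CaCO₃: 43.11 mg/L × 186,222 L = 8028 g; ÷ 100.1 = 80.2 mol Ca²⁺.
(a) Mass: 80.2 × 147 = 11,790 g.

(b) Volume: 2330 m³ = 2,330,000 L.
(b) Chlorine deficit: 7.4 − 1.6 = 5.8 ppm = 5.8 mg/L as Cl₂.
(b) Cl₂ equivalent needed: 5.8 mg/L × 2,330,000 L = 13,510,000 mg = 13,510 g.
(b) Product at 71.6% available chlorine: 13,510 / 0.716 = 18,870 g.

(a) 11.8 kg; (b) 18.9 kg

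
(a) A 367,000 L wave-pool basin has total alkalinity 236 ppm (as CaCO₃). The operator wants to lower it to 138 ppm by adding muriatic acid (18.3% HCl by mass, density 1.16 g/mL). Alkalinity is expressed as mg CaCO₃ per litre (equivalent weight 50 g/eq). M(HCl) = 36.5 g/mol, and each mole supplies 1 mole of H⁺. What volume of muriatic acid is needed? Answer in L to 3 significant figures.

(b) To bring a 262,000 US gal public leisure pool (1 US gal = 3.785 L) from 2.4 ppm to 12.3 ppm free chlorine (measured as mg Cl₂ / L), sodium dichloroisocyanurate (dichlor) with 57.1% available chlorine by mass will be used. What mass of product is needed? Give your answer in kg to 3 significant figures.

(a) Alkalinity to neutralize: (236 − 138) = 98 mg/L as CaCO₃ × 367,000 L = 35,970 g as CaCO₃.
(a) Equivalents of H⁺ required: 35,970 ÷ 50 g/eq = 719.3 eq = 719.3 mol HCl.
(a) Mass of HCl: 719.3 × 36.5 = 26,260 g.
(a) Mass of 18.3% solution: 26,260 / 0.183 = 143,500 g.
(a) Volume: 143,500 g ÷ 1.16 g/mL = 123,700 mL.

(b) Volume: 262,000 US gal × 3.785 L/gal = 991,670 L.
(b) Chlorine deficit: 12.3 − 2.4 = 9.9 ppm = 9.9 mg/L as Cl₂.
(b) Cl₂ equivalent needed: 9.9 mg/L × 991,670 L = 9,818,000 mg = 9818 g.
(b) Product at 57.1% available chlorine: 9818 / 0.571 = 17,190 g.

(a) 124 L; (b) 17.2 kg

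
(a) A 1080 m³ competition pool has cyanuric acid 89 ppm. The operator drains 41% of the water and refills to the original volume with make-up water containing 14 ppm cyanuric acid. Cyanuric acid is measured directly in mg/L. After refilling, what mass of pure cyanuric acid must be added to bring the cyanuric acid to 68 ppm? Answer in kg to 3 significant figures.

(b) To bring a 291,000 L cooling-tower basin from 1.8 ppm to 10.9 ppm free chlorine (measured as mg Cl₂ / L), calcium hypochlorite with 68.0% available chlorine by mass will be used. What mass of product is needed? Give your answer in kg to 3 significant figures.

(a) Volume: 1080 m³ = 1,080,000 L.
(a) After draining 41% and refilling: 89 × 0.59 + 14 × 0.41 = 58.25 ppm.
(a) Deficit to target: 68 − 58.25 = 9.75 mg/L.
(a) Mass: 9.75 mg/L × 1,080,000 L = 10,530 g cyanuric acid.

(b) Chlorine deficit: 10.9 − 1.8 = 9.1 ppm = 9.1 mg/L as Cl₂.
(b) Cl₂ equivalent needed: 9.1 mg/L × 291,000 L = 2,648,000 mg = 2648 g.
(b) Product at 68.0% available chlorine: 2648 / 0.68 = 3894 g.

(a) 10.5 kg; (b) 3.89 kg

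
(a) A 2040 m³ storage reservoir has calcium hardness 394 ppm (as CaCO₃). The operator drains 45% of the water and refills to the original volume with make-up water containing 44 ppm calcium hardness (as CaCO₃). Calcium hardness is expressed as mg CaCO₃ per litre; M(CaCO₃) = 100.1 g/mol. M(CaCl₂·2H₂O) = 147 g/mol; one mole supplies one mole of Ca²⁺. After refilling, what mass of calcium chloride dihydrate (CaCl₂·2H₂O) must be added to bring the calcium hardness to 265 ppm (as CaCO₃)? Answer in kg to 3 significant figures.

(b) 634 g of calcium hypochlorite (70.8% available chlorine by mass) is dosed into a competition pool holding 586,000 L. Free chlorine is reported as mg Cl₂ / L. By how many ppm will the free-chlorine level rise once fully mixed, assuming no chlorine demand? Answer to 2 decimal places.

(a) 85.4 kg; (b) 0.77 ppm

(a) Volume: 2040 m³ = 2,040,000 L.
(a) After draining 45% and refilling: 394 × 0.55 + 44 × 0.45 = 236.5 ppm.
(a) Deficit to target: 265 − 236.5 = 28.5 mg/L.
(a) As CaCO₃: 28.5 mg/L × 2,040,000 L = 58,140 g; ÷ 100.1 = 580.8 mol Ca²⁺.
(a) Mass: 580.8 × 147 = 85,380 g.

(b) Available chlorine delivered: 634 g × 0.708 = 448.9 g as Cl₂.
(b) Concentration rise: 448.9 g / 586,000 L = 0.766 mg/L = 0.77 ppm.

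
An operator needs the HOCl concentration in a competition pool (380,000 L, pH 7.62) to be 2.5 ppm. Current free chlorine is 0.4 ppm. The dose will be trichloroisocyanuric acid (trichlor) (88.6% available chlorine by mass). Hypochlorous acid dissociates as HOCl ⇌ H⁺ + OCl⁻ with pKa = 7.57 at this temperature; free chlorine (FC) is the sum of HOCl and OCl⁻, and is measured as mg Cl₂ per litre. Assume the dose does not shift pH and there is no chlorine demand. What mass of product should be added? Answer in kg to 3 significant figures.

2.10 kg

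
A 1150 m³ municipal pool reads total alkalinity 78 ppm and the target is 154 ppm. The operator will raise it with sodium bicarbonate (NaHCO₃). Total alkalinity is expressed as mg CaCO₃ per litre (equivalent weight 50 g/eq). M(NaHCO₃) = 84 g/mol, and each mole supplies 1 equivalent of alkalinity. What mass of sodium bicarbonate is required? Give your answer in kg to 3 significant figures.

Volume: 1150 m³ = 1,150,000 L.
Alkalinity to add: (154 − 78) = 76 mg/L as CaCO₃ × 1,150,000 L = 87,400 g as CaCO₃.
Equivalents: 87,400 g ÷ 50 g/eq = 1748 eq.
NaHCO₃ supplies 1 eq per mole → 1748 mol.
Mass: 1748 mol × 84 g/mol = 146,800 g.

147 kg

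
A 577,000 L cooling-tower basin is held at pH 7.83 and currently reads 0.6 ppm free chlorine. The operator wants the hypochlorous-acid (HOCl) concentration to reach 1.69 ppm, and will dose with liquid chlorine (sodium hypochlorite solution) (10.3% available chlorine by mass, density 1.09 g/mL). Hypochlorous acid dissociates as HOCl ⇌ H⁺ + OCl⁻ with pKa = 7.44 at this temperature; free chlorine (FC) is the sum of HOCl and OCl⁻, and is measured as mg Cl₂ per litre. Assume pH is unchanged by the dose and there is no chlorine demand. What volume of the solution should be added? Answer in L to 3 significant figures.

[OCl⁻]/[HOCl] = 10^(pH − pKa) = 10^(7.83 − 7.44) = 2.455; fraction as HOCl = 1/(1 + 2.455) = 0.2895.
Free chlorine required for 1.69 ppm HOCl: 1.69 / 0.2895 = 5.838 ppm.
FC to add: 5.838 − 0.6 = 5.238 mg/L as Cl₂.
Cl₂ equivalent: 5.238 mg/L × 577,000 L = 3023 g.
Product at 10.3% available Cl: 3023 / 0.103 = 29,350 g.
Volume: 29,350 g ÷ 1.09 g/mL = 26,920 mL.

26.9 L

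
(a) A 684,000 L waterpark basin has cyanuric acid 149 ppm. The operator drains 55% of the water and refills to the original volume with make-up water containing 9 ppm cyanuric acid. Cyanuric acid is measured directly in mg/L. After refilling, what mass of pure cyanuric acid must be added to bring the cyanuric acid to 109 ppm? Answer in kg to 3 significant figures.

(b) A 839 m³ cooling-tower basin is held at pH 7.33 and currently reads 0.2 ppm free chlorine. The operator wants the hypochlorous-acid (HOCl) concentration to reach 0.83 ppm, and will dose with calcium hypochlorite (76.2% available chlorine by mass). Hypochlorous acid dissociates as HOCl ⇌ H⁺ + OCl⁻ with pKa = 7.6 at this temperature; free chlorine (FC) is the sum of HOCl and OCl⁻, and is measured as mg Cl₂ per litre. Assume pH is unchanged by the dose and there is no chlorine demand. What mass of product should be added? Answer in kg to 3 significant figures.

(a) 25.3 kg; (b) 1.18 kg

(a) After draining 55% and refilling: 149 × 0.45 + 9 × 0.55 = 72 ppm.
(a) Deficit to target: 109 − 72 = 37 mg/L.
(a) Mass: 37 mg/L × 684,000 L = 25,310 g cyanuric acid.

(b) Volume: 839 m³ = 839,000 L.
(b) [OCl⁻]/[HOCl] = 10^(pH − pKa) = 10^(7.33 − 7.6) = 0.537; fraction as HOCl = 1/(1 + 0.537) = 0.6506.
(b) Free chlorine required for 0.83 ppm HOCl: 0.83 / 0.6506 = 1.276 ppm.
(b) FC to add: 1.276 − 0.2 = 1.076 mg/L as Cl₂.
(b) Cl₂ equivalent: 1.076 mg/L × 839,000 L = 902.5 g.
(b) Product at 76.2% available Cl: 902.5 / 0.762 = 1184 g.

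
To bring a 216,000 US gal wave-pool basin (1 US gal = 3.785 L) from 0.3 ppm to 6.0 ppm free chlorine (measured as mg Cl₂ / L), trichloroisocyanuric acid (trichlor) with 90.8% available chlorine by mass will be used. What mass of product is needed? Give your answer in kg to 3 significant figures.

Volume: 216,000 US gal × 3.785 L/gal = 817,560 L.
Chlorine deficit: 6.0 − 0.3 = 5.7 ppm = 5.7 mg/L as Cl₂.
Cl₂ equivalent needed: 5.7 mg/L × 817,560 L = 4,660,000 mg = 4660 g.
Product at 90.8% available chlorine: 4660 / 0.908 = 5132 g.

5.13 kg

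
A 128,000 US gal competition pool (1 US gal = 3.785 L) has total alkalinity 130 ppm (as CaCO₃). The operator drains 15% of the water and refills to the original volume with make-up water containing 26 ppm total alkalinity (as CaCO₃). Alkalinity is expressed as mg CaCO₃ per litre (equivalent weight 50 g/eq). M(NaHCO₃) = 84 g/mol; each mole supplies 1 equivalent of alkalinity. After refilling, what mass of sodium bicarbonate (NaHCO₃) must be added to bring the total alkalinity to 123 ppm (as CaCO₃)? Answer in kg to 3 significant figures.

Volume: 128,000 US gal × 3.785 L/gal = 484,480 L.
After draining 15% and refilling: 130 × 0.85 + 26 × 0.15 = 114.4 ppm.
Deficit to target: 123 − 114.4 = 8.6 mg/L.
As CaCO₃: 8.6 mg/L × 484,480 L = 4167 g; ÷ 50 g/eq ÷ 1 = 83.33 mol NaHCO₃.
Mass: 83.33 × 84 = 7000 g.

7.00 kg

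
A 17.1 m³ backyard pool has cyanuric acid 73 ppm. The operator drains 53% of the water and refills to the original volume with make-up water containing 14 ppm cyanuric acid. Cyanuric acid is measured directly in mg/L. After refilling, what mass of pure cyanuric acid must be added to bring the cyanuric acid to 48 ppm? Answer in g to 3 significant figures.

Volume: 17.1 m³ = 17,100 L.
After draining 53% and refilling: 73 × 0.47 + 14 × 0.53 = 41.73 ppm.
Deficit to target: 48 − 41.73 = 6.27 mg/L.
Mass: 6.27 mg/L × 17,100 L = 107.2 g cyanuric acid.

107 g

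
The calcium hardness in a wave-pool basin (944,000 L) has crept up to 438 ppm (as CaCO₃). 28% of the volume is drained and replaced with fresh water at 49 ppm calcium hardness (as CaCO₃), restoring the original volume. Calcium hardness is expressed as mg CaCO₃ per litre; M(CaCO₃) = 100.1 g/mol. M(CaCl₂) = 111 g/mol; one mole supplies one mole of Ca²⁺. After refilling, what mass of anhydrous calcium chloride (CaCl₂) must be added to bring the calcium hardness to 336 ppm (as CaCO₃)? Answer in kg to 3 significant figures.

7.24 kg

After draining 28% and refilling: 438 × 0.72 + 49 × 0.28 = 329.08 ppm.
Deficit to target: 336 − 329.08 = 6.92 mg/L.
As CaCO₃: 6.92 mg/L × 944,000 L = 6532 g; ÷ 100.1 = 65.26 mol Ca²⁺.
Mass: 65.26 × 111 = 7244 g.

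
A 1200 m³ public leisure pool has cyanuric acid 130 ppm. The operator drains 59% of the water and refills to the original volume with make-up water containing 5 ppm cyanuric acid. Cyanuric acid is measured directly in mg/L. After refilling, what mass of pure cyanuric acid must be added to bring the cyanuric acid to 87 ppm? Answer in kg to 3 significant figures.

Volume: 1200 m³ = 1,200,000 L.
After draining 59% and refilling: 130 × 0.41 + 5 × 0.59 = 56.25 ppm.
Deficit to target: 87 − 56.25 = 30.75 mg/L.
Mass: 30.75 mg/L × 1,200,000 L = 36,900 g cyanuric acid.

36.9 kg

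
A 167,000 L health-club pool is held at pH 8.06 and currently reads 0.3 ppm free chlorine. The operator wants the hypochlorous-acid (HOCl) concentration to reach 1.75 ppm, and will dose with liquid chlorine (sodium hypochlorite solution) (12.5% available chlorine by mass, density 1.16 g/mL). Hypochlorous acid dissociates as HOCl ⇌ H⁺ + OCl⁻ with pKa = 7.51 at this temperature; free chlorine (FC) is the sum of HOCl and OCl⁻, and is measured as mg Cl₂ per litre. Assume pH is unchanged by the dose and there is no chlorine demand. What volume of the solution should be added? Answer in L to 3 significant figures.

8.82 L

[OCl⁻]/[HOCl] = 10^(pH − pKa) = 10^(8.06 − 7.51) = 3.548; fraction as HOCl = 1/(1 + 3.548) = 0.2199.
Free chlorine required for 1.75 ppm HOCl: 1.75 / 0.2199 = 7.959 ppm.
FC to add: 7.959 − 0.3 = 7.659 mg/L as Cl₂.
Cl₂ equivalent: 7.659 mg/L × 167,000 L = 1279 g.
Product at 12.5% available Cl: 1279 / 0.125 = 10,230 g.
Volume: 10,230 g ÷ 1.16 g/mL = 8821 mL.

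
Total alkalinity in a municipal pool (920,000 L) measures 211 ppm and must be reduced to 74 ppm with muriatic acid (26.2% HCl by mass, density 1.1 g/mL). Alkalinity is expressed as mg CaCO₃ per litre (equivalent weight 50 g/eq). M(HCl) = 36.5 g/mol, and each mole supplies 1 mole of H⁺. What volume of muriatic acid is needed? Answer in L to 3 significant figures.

Alkalinity to neutralize: (211 − 74) = 137 mg/L as CaCO₃ × 920,000 L = 126,000 g as CaCO₃.
Equivalents of H⁺ required: 126,000 ÷ 50 g/eq = 2521 eq = 2521 mol HCl.
Mass of HCl: 2521 × 36.5 = 92,010 g.
Mass of 26.2% solution: 92,010 / 0.262 = 351,200 g.
Volume: 351,200 g ÷ 1.1 g/mL = 319,300 mL.

319 L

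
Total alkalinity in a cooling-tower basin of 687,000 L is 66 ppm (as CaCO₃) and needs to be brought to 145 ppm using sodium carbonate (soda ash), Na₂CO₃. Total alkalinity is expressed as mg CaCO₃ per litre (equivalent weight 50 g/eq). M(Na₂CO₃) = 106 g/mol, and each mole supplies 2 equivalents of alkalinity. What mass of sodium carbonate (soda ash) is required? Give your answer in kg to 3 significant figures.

57.5 kg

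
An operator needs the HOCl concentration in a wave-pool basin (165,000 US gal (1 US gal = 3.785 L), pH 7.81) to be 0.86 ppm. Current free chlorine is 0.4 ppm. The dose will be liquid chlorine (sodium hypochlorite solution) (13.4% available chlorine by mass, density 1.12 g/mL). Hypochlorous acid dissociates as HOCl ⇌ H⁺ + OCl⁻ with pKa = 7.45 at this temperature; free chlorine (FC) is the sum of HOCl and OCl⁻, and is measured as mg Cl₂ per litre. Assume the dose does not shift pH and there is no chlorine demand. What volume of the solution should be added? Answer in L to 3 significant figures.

Volume: 165,000 US gal × 3.785 L/gal = 624,525 L.
[OCl⁻]/[HOCl] = 10^(pH − pKa) = 10^(7.81 − 7.45) = 2.291; fraction as HOCl = 1/(1 + 2.291) = 0.3039.
Free chlorine required for 0.86 ppm HOCl: 0.86 / 0.3039 = 2.83 ppm.
FC to add: 2.83 − 0.4 = 2.43 mg/L as Cl₂.
Cl₂ equivalent: 2.43 mg/L × 624,525 L = 1518 g.
Product at 13.4% available Cl: 1518 / 0.134 = 11,330 g.
Volume: 11,330 g ÷ 1.12 g/mL = 10,110 mL.

10.1 L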